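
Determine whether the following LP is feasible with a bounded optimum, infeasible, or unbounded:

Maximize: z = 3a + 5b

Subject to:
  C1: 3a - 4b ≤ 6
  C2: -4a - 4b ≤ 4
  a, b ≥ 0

Unbounded (objective can increase without bound)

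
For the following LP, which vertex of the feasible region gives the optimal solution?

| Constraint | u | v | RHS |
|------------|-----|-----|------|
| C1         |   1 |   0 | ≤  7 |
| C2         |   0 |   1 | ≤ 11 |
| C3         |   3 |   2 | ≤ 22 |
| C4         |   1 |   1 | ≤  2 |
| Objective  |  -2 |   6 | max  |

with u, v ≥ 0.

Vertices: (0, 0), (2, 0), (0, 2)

Evaluate the objective at each vertex of the feasible region:
  z(0, 0) = 0
  z(2, 0) = -4
  z(0, 2) = 12  ←
The maximum is at u = 0, v = 2.

(0, 2)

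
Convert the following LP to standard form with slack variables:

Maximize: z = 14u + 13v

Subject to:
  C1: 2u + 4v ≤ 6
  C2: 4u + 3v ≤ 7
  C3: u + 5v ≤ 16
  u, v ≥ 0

max z = 14u + 13v

s.t.
  2u + 4v + s1 = 6
  4u + 3v + s2 = 7
  u + 5v + s3 = 16
  u, v, s1, s2, s3 ≥ 0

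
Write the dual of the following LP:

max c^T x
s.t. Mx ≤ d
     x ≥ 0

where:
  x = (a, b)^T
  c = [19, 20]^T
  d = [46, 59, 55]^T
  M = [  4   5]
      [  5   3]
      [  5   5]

Primal max cᵀx s.t. Ax ≤ b, x ≥ 0  →  Dual min bᵀy s.t. Aᵀy ≥ c, y ≥ 0.

Minimize: z = 46y1 + 59y2 + 55y3

Subject to:
  4y1 + 5y2 + 5y3 ≥ 19
  5y1 + 3y2 + 5y3 ≥ 20
  y1, y2, y3 ≥ 0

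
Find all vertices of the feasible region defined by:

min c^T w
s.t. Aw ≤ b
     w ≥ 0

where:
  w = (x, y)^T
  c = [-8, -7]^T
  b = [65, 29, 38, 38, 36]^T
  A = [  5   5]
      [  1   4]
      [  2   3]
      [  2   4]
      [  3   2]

(0, 0), (12, 0), (10, 3), (7.667, 5.333), (0, 7.25)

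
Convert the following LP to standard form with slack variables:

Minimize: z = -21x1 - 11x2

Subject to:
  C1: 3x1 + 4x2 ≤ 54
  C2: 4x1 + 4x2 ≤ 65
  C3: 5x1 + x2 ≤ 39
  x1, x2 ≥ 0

min z = -21x1 - 11x2

s.t.
  3x1 + 4x2 + s1 = 54
  4x1 + 4x2 + s2 = 65
  5x1 + x2 + s3 = 39
  x1, x2, s1, s2, s3 ≥ 0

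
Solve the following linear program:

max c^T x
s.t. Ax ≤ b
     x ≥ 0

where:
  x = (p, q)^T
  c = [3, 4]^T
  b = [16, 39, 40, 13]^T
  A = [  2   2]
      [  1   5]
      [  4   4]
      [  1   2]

Evaluate the objective at each vertex of the feasible region:
  z(0, 0) = 0
  z(8, 0) = 24
  z(3, 5) = 29  ←
  z(0, 6.5) = 26
The maximum is at p = 3, q = 5.

p = 3, q = 5, z = 29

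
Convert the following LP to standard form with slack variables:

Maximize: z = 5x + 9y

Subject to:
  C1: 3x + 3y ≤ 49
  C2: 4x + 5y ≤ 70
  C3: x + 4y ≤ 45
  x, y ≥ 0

max z = 5x + 9y

s.t.
  3x + 3y + s1 = 49
  4x + 5y + s2 = 70
  x + 4y + s3 = 45
  x, y, s1, s2, s3 ≥ 0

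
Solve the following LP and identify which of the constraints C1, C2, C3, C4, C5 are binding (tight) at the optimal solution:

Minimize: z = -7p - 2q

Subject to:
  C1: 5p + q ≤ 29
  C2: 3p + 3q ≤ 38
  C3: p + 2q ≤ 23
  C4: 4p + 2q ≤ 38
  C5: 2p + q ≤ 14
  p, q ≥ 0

At p = 5, q = 4, compute slack b - a·x for each constraint:
  C1: 29 − 29 = 0  (binding)
  C2: 38 − 27 = 11  (slack)
  C3: 23 − 13 = 10  (slack)
  C4: 38 − 28 = 10  (slack)
  C5: 14 − 14 = 0  (binding)

Optimal: p = 5, q = 4
Binding: C1, C5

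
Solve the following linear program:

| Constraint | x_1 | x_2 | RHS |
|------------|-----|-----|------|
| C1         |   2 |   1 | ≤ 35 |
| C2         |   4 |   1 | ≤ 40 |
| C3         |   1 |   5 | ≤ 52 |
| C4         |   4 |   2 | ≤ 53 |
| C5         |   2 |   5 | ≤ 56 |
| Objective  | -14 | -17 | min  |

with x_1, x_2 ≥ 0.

Evaluate the objective at each vertex of the feasible region:
  z(0, 0) = 0
  z(10, 0) = -140
  z(8, 8) = -248  ←
  z(4, 9.6) = -219.2
  z(0, 10.4) = -176.8
The minimum is at x_1 = 8, x_2 = 8.

x_1 = 8, x_2 = 8, z = -248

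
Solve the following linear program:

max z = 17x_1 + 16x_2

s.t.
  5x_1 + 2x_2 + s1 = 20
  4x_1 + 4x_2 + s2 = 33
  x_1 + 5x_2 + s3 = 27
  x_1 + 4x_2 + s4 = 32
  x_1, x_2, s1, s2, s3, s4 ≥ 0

Evaluate the objective at each vertex of the feasible region:
  z(0, 0) = 0
  z(4, 0) = 68
  z(2, 5) = 114  ←
  z(0, 5.4) = 86.4
The maximum is at x_1 = 2, x_2 = 5.

x_1 = 2, x_2 = 5, z = 114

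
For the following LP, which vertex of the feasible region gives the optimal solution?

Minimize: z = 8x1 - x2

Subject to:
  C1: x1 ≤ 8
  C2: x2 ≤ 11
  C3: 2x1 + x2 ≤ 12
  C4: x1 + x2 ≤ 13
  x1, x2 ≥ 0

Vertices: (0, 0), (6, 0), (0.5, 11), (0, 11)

Evaluate the objective at each vertex of the feasible region:
  z(0, 0) = 0
  z(6, 0) = 48
  z(0.5, 11) = -7
  z(0, 11) = -11  ←
The minimum is at x1 = 0, x2 = 11.

(0, 11)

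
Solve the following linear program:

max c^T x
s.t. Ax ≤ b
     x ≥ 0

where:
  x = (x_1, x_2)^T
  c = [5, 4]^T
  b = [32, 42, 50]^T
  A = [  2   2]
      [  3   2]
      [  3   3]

Evaluate the objective at each vertex of the feasible region:
  z(0, 0) = 0
  z(14, 0) = 70
  z(10, 6) = 74  ←
  z(0, 16) = 64
The maximum is at x_1 = 10, x_2 = 6.

x_1 = 10, x_2 = 6, z = 74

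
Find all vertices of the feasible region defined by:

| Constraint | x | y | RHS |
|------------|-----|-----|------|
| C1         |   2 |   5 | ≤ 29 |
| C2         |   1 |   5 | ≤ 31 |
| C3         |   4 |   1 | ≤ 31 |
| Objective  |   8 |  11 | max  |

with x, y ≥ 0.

(0, 0), (7.75, 0), (7, 3), (0, 5.8)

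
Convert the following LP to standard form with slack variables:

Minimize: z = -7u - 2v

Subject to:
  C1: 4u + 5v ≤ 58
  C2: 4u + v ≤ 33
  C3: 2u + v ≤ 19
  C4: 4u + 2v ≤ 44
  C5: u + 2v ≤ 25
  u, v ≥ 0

min z = -7u - 2v

s.t.
  4u + 5v + s1 = 58
  4u + v + s2 = 33
  2u + v + s3 = 19
  4u + 2v + s4 = 44
  u + 2v + s5 = 25
  u, v, s1, s2, s3, s4, s5 ≥ 0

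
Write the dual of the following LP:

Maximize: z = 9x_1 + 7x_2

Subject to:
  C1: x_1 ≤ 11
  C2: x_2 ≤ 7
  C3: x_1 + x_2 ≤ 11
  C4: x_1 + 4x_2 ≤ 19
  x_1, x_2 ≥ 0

Primal max cᵀx s.t. Ax ≤ b, x ≥ 0  →  Dual min bᵀy s.t. Aᵀy ≥ c, y ≥ 0.

Minimize: z = 11y1 + 7y2 + 11y3 + 19y4

Subject to:
  y1 + y3 + y4 ≥ 9
  y2 + y3 + 4y4 ≥ 7
  y1, y2, y3, y4 ≥ 0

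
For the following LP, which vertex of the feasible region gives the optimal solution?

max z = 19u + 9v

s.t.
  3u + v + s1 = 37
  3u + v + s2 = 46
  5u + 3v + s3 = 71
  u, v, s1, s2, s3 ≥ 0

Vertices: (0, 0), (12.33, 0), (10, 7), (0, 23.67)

Evaluate the objective at each vertex of the feasible region:
  z(0, 0) = 0
  z(12.33, 0) = 234.3
  z(10, 7) = 253  ←
  z(0, 23.67) = 213
The maximum is at u = 10, v = 7.

(10, 7)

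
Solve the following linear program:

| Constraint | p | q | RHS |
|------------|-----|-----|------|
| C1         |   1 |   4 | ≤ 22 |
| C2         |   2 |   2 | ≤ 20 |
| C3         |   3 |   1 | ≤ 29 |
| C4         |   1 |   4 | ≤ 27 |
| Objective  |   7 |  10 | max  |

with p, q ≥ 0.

Evaluate the objective at each vertex of the feasible region:
  z(0, 0) = 0
  z(9.667, 0) = 67.67
  z(9.5, 0.5) = 71.5
  z(6, 4) = 82  ←
  z(0, 5.5) = 55
The maximum is at p = 6, q = 4.

p = 6, q = 4, z = 82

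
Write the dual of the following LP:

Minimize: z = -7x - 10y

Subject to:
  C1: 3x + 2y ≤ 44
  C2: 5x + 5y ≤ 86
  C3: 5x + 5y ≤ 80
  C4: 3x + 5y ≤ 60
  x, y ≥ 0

Primal min cᵀx s.t. Ax ≤ b, x ≥ 0  →  Dual max −bᵀy s.t. Aᵀy ≥ −c, y ≥ 0.

Maximize: z = -44y1 - 86y2 - 80y3 - 60y4

Subject to:
  3y1 + 5y2 + 5y3 + 3y4 ≥ 7
  2y1 + 5y2 + 5y3 + 5y4 ≥ 10
  y1, y2, y3, y4 ≥ 0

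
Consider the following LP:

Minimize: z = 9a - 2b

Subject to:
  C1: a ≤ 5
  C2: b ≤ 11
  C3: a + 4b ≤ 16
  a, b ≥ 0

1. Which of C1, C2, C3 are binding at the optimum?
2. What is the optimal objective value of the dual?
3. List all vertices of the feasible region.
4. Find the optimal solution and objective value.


1. C3
2. -8
3. (0, 0), (5, 0), (5, 2.75), (0, 4)
4. a = 0, b = 4, z = -8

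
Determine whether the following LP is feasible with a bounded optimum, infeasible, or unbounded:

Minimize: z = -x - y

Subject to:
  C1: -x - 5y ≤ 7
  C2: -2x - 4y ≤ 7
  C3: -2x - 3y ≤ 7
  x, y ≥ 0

Unbounded (objective can decrease without bound)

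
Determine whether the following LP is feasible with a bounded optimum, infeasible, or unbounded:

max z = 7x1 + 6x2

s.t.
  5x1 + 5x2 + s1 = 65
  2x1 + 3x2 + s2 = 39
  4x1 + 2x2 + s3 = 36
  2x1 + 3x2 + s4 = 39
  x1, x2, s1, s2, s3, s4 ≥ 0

Feasible with a bounded optimal solution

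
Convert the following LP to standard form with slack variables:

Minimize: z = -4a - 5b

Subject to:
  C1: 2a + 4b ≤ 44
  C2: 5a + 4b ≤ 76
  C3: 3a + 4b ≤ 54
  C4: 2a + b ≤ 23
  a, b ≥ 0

min z = -4a - 5b

s.t.
  2a + 4b + s1 = 44
  5a + 4b + s2 = 76
  3a + 4b + s3 = 54
  2a + b + s4 = 23
  a, b, s1, s2, s3, s4 ≥ 0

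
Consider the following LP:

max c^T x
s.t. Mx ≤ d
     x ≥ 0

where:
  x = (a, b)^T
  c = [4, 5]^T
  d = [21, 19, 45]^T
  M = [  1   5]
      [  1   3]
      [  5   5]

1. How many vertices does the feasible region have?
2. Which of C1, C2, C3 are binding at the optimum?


1. 4
2. C1, C3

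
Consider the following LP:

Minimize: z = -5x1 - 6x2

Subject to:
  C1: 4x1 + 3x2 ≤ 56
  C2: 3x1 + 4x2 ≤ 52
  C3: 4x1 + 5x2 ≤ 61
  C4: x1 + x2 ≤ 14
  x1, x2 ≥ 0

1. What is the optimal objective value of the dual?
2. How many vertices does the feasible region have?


1. -75
2. 4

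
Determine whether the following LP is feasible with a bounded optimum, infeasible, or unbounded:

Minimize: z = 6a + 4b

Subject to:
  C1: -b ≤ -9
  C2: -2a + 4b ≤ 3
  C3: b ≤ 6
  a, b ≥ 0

Infeasible (no feasible solution exists)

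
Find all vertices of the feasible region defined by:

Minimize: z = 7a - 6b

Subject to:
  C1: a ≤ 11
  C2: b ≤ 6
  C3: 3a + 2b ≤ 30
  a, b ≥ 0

(0, 0), (10, 0), (6, 6), (0, 6)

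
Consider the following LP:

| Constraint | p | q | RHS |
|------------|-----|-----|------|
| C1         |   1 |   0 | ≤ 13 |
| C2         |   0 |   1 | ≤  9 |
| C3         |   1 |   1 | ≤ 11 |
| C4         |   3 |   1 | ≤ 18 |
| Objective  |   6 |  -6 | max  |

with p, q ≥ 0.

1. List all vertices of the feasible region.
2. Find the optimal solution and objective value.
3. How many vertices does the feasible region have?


1. (0, 0), (6, 0), (3.5, 7.5), (2, 9), (0, 9)
2. p = 6, q = 0, z = 36
3. 5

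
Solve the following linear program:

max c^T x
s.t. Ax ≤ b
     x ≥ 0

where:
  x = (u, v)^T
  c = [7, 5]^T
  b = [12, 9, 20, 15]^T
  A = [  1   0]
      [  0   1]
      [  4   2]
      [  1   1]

Evaluate the objective at each vertex of the feasible region:
  z(0, 0) = 0
  z(5, 0) = 35
  z(0.5, 9) = 48.5  ←
  z(0, 9) = 45
The maximum is at u = 0.5, v = 9.

u = 0.5, v = 9, z = 48.5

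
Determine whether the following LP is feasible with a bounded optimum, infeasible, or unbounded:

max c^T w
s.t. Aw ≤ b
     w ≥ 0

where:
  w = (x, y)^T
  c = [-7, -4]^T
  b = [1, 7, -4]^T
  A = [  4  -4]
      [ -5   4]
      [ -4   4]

Infeasible (no feasible solution exists)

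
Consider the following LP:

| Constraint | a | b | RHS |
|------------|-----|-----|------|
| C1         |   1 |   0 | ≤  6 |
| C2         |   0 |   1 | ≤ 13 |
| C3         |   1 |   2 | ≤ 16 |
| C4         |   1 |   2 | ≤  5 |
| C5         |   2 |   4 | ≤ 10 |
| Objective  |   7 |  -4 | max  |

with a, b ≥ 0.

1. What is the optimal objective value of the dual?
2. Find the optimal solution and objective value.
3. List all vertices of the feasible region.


1. 35
2. a = 5, b = 0, z = 35
3. (0, 0), (5, 0), (0, 2.5)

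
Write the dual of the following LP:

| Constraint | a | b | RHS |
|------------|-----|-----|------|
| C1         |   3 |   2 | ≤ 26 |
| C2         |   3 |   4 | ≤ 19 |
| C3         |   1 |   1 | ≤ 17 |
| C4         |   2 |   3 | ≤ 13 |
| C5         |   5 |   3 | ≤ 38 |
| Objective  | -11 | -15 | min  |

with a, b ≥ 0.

Primal min cᵀx s.t. Ax ≤ b, x ≥ 0  →  Dual max −bᵀy s.t. Aᵀy ≥ −c, y ≥ 0.

Maximize: z = -26y1 - 19y2 - 17y3 - 13y4 - 38y5

Subject to:
  3y1 + 3y2 + y3 + 2y4 + 5y5 ≥ 11
  2y1 + 4y2 + y3 + 3y4 + 3y5 ≥ 15
  y1, y2, y3, y4, y5 ≥ 0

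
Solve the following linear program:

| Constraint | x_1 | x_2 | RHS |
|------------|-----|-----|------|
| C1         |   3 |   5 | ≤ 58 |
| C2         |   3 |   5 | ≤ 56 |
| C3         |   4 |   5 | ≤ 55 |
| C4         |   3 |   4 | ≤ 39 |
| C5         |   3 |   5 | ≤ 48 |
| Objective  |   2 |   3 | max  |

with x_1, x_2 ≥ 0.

Evaluate the objective at each vertex of the feasible region:
  z(0, 0) = 0
  z(13, 0) = 26
  z(1, 9) = 29  ←
  z(0, 9.6) = 28.8
The maximum is at x_1 = 1, x_2 = 9.

x_1 = 1, x_2 = 9, z = 29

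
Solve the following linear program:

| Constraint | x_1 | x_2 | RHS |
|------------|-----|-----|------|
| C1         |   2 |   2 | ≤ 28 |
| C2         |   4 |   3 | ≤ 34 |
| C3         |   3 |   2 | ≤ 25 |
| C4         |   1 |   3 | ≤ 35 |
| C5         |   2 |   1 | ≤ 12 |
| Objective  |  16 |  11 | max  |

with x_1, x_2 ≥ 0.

Evaluate the objective at each vertex of the feasible region:
  z(0, 0) = 0
  z(6, 0) = 96
  z(1, 10) = 126  ←
  z(0, 11.33) = 124.7
The maximum is at x_1 = 1, x_2 = 10.

x_1 = 1, x_2 = 10, z = 126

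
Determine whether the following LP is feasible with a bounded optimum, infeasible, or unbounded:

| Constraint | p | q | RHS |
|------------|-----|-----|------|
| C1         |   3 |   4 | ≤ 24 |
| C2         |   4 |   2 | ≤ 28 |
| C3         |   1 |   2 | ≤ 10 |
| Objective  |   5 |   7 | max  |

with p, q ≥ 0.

Feasible with a bounded optimal solution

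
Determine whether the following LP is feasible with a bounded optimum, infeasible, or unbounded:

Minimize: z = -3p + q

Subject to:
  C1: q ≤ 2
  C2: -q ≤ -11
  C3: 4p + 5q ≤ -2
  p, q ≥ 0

Infeasible (no feasible solution exists)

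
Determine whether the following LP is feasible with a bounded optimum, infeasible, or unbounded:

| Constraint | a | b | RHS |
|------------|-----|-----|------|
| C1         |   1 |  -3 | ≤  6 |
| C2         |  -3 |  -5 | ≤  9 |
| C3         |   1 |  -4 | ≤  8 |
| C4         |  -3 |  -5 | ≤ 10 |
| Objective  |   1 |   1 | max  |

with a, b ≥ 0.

Unbounded (objective can increase without bound)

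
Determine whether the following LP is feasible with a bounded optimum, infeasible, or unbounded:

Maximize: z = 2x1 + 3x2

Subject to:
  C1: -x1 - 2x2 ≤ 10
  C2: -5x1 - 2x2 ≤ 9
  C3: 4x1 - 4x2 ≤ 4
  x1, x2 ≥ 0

Unbounded (objective can increase without bound)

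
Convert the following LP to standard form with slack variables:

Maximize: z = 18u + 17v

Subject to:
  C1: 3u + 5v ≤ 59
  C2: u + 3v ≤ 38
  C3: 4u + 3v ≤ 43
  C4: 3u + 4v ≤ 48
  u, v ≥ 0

max z = 18u + 17v

s.t.
  3u + 5v + s1 = 59
  u + 3v + s2 = 38
  4u + 3v + s3 = 43
  3u + 4v + s4 = 48
  u, v, s1, s2, s3, s4 ≥ 0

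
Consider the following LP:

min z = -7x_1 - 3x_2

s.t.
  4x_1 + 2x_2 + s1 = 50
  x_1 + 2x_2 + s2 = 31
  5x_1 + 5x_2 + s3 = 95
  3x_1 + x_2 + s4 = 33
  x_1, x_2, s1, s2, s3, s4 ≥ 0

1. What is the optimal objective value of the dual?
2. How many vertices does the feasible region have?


1. -83
2. 5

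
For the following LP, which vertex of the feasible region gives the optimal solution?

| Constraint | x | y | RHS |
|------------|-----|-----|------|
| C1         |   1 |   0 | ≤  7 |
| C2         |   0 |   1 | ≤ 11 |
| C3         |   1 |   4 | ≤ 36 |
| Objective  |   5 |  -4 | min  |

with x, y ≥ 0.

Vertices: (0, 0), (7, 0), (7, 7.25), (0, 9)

Evaluate the objective at each vertex of the feasible region:
  z(0, 0) = 0
  z(7, 0) = 35
  z(7, 7.25) = 6
  z(0, 9) = -36  ←
The minimum is at x = 0, y = 9.

(0, 9)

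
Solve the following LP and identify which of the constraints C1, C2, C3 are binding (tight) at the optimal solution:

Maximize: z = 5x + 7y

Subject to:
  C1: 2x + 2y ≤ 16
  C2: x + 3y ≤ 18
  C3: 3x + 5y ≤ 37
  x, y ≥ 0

At x = 3, y = 5, compute slack b - a·x for each constraint:
  C1: 16 − 16 = 0  (binding)
  C2: 18 − 18 = 0  (binding)
  C3: 37 − 34 = 3  (slack)

Optimal: x = 3, y = 5
Binding: C1, C2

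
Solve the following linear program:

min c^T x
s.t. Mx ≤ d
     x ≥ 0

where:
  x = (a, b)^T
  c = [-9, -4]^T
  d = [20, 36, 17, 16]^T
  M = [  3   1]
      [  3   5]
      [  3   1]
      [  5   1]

Evaluate the objective at each vertex of the feasible region:
  z(0, 0) = 0
  z(3.2, 0) = -28.8
  z(2, 6) = -42  ←
  z(0, 7.2) = -28.8
The minimum is at a = 2, b = 6.

a = 2, b = 6, z = -42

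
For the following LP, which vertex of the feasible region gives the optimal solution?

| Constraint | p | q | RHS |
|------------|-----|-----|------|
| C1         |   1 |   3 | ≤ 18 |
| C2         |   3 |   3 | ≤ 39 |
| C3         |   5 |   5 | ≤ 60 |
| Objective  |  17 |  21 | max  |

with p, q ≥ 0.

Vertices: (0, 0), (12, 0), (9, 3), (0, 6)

Evaluate the objective at each vertex of the feasible region:
  z(0, 0) = 0
  z(12, 0) = 204
  z(9, 3) = 216  ←
  z(0, 6) = 126
The maximum is at p = 9, q = 3.

(9, 3)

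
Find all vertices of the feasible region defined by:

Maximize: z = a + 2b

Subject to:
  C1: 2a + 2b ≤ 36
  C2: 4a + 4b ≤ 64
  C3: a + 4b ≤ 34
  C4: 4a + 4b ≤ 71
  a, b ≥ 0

(0, 0), (16, 0), (10, 6), (0, 8.5)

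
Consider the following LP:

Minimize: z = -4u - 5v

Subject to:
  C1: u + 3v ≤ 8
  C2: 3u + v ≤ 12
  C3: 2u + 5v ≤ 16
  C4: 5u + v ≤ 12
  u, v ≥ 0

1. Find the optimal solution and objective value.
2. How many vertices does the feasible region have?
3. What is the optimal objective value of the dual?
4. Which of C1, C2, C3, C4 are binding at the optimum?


1. u = 2, v = 2, z = -18
2. 4
3. -18
4. C1, C4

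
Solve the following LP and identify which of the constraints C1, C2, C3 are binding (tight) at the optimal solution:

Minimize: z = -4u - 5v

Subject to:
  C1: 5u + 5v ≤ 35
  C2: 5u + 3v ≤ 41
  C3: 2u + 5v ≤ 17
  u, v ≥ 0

At u = 6, v = 1, compute slack b - a·x for each constraint:
  C1: 35 − 35 = 0  (binding)
  C2: 41 − 33 = 8  (slack)
  C3: 17 − 17 = 0  (binding)

Optimal: u = 6, v = 1
Binding: C1, C3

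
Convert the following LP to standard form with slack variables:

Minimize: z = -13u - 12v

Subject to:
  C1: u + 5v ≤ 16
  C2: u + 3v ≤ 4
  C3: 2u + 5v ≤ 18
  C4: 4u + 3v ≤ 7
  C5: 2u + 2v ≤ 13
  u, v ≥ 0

min z = -13u - 12v

s.t.
  u + 5v + s1 = 16
  u + 3v + s2 = 4
  2u + 5v + s3 = 18
  4u + 3v + s4 = 7
  2u + 2v + s5 = 13
  u, v, s1, s2, s3, s4, s5 ≥ 0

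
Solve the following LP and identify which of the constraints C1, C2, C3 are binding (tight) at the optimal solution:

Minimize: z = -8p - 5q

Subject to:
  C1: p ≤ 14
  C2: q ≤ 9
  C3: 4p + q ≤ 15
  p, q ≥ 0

At p = 1.5, q = 9, compute slack b - a·x for each constraint:
  C1: 14 − 1.5 = 12.5  (slack)
  C2: 9 − 9 = 0  (binding)
  C3: 15 − 15 = 0  (binding)

Optimal: p = 1.5, q = 9
Binding: C2, C3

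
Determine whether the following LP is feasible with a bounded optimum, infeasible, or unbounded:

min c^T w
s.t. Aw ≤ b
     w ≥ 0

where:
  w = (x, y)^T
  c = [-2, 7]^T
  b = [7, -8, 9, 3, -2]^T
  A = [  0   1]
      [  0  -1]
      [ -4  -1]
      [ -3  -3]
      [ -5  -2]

Infeasible (no feasible solution exists)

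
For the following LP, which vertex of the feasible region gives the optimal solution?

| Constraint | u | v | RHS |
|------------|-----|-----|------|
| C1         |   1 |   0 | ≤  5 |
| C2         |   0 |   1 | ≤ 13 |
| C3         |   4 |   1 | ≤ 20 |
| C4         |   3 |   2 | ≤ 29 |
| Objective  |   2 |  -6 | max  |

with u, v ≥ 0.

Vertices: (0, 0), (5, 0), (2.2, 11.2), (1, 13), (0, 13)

Evaluate the objective at each vertex of the feasible region:
  z(0, 0) = 0
  z(5, 0) = 10  ←
  z(2.2, 11.2) = -62.8
  z(1, 13) = -76
  z(0, 13) = -78
The maximum is at u = 5, v = 0.

(5, 0)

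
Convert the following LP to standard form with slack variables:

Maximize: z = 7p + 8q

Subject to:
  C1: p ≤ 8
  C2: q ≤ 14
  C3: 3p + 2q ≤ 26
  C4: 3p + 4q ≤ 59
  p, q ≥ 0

max z = 7p + 8q

s.t.
  p + s1 = 8
  q + s2 = 14
  3p + 2q + s3 = 26
  3p + 4q + s4 = 59
  p, q, s1, s2, s3, s4 ≥ 0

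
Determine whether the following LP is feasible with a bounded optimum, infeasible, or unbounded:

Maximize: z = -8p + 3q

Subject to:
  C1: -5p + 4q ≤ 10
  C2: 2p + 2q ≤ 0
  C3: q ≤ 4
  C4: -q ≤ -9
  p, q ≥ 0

Infeasible (no feasible solution exists)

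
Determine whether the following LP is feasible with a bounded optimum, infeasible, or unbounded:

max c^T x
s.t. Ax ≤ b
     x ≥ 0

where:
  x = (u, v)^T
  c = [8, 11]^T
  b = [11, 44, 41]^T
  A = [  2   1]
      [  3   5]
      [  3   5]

Feasible with a bounded optimal solution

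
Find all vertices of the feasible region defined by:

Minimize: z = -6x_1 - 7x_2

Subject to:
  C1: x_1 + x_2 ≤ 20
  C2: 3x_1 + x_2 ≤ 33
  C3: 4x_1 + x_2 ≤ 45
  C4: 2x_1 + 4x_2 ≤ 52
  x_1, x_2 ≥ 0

(0, 0), (11, 0), (8, 9), (0, 13)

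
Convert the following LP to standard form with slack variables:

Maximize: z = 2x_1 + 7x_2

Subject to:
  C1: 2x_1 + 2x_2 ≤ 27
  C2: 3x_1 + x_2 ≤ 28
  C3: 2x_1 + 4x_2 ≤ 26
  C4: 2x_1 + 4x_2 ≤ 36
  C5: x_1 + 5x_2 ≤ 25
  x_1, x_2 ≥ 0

max z = 2x_1 + 7x_2

s.t.
  2x_1 + 2x_2 + s1 = 27
  3x_1 + x_2 + s2 = 28
  2x_1 + 4x_2 + s3 = 26
  2x_1 + 4x_2 + s4 = 36
  x_1 + 5x_2 + s5 = 25
  x_1, x_2, s1, s2, s3, s4, s5 ≥ 0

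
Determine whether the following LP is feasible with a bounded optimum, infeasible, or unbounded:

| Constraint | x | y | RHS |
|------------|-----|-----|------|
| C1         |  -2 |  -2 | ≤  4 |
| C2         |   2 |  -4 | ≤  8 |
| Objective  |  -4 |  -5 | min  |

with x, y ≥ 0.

Unbounded (objective can decrease without bound)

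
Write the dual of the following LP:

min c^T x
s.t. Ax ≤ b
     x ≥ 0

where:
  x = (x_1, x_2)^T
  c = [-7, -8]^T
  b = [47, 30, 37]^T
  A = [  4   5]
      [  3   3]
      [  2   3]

Primal min cᵀx s.t. Ax ≤ b, x ≥ 0  →  Dual max −bᵀy s.t. Aᵀy ≥ −c, y ≥ 0.

Maximize: z = -47y1 - 30y2 - 37y3

Subject to:
  4y1 + 3y2 + 2y3 ≥ 7
  5y1 + 3y2 + 3y3 ≥ 8
  y1, y2, y3 ≥ 0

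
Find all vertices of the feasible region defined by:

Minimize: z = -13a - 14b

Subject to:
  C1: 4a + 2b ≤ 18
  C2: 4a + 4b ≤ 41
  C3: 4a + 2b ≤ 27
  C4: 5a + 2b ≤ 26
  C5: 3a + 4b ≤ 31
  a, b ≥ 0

(0, 0), (4.5, 0), (1, 7), (0, 7.75)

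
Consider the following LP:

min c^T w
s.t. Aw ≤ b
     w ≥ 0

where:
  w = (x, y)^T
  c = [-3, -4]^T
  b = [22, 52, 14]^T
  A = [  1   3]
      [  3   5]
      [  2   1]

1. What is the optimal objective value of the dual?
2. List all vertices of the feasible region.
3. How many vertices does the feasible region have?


1. -36
2. (0, 0), (7, 0), (4, 6), (0, 7.333)
3. 4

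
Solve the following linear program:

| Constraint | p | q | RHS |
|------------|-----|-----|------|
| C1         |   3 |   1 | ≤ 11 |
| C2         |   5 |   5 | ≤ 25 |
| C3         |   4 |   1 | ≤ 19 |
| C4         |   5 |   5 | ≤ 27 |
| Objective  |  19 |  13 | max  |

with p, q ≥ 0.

Evaluate the objective at each vertex of the feasible region:
  z(0, 0) = 0
  z(3.667, 0) = 69.67
  z(3, 2) = 83  ←
  z(0, 5) = 65
The maximum is at p = 3, q = 2.

p = 3, q = 2, z = 83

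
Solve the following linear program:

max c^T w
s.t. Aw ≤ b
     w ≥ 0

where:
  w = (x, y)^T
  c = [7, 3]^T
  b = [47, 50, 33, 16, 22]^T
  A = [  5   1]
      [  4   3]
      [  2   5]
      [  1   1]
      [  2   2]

Evaluate the objective at each vertex of the feasible region:
  z(0, 0) = 0
  z(9.4, 0) = 65.8
  z(9, 2) = 69  ←
  z(7.333, 3.667) = 62.33
  z(0, 6.6) = 19.8
The maximum is at x = 9, y = 2.

x = 9, y = 2, z = 69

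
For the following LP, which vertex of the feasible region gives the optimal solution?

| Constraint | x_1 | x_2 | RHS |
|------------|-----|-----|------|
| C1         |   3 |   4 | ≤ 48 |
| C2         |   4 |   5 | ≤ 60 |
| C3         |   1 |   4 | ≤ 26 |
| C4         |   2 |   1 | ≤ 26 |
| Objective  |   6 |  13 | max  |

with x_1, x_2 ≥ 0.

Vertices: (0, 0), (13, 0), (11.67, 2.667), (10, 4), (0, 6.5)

Evaluate the objective at each vertex of the feasible region:
  z(0, 0) = 0
  z(13, 0) = 78
  z(11.67, 2.667) = 104.7
  z(10, 4) = 112  ←
  z(0, 6.5) = 84.5
The maximum is at x_1 = 10, x_2 = 4.

(10, 4)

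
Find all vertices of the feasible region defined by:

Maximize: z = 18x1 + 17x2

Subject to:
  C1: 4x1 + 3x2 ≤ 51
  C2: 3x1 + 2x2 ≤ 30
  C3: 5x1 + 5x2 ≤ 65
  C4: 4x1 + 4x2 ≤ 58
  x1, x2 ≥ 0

(0, 0), (10, 0), (4, 9), (0, 13)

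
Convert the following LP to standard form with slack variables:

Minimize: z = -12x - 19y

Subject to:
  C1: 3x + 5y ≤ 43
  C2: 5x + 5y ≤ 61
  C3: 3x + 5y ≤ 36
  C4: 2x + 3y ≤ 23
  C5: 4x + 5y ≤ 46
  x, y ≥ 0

min z = -12x - 19y

s.t.
  3x + 5y + s1 = 43
  5x + 5y + s2 = 61
  3x + 5y + s3 = 36
  2x + 3y + s4 = 23
  4x + 5y + s5 = 46
  x, y, s1, s2, s3, s4, s5 ≥ 0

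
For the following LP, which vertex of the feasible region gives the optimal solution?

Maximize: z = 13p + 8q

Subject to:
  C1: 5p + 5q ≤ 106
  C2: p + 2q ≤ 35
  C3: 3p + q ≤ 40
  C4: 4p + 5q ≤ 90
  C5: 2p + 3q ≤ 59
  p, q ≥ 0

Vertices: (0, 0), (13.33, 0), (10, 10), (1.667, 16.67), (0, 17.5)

Evaluate the objective at each vertex of the feasible region:
  z(0, 0) = 0
  z(13.33, 0) = 173.3
  z(10, 10) = 210  ←
  z(1.667, 16.67) = 155
  z(0, 17.5) = 140
The maximum is at p = 10, q = 10.

(10, 10)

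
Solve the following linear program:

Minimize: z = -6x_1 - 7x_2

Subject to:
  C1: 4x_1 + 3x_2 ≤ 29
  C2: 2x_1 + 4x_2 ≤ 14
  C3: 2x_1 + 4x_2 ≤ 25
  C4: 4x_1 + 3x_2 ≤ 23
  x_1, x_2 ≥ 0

Evaluate the objective at each vertex of the feasible region:
  z(0, 0) = 0
  z(5.75, 0) = -34.5
  z(5, 1) = -37  ←
  z(0, 3.5) = -24.5
The minimum is at x_1 = 5, x_2 = 1.

x_1 = 5, x_2 = 1, z = -37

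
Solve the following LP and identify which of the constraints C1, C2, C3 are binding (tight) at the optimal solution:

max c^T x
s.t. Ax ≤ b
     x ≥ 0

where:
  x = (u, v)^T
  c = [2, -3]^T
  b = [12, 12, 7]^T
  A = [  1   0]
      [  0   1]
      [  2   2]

At u = 3.5, v = 0, compute slack b - a·x for each constraint:
  C1: 12 − 3.5 = 8.5  (slack)
  C2: 12 − 0 = 12  (slack)
  C3: 7 − 7 = 0  (binding)

Optimal: u = 3.5, v = 0
Binding: C3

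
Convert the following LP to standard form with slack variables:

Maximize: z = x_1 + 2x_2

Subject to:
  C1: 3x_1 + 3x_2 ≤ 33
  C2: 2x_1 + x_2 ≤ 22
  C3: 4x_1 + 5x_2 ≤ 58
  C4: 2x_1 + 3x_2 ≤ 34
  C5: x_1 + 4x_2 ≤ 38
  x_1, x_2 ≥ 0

max z = x_1 + 2x_2

s.t.
  3x_1 + 3x_2 + s1 = 33
  2x_1 + x_2 + s2 = 22
  4x_1 + 5x_2 + s3 = 58
  2x_1 + 3x_2 + s4 = 34
  x_1 + 4x_2 + s5 = 38
  x_1, x_2, s1, s2, s3, s4, s5 ≥ 0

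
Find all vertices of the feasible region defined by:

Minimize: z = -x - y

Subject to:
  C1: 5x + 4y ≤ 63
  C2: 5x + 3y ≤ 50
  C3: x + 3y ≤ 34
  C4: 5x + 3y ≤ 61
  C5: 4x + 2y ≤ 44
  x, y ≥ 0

(0, 0), (10, 0), (4, 10), (0, 11.33)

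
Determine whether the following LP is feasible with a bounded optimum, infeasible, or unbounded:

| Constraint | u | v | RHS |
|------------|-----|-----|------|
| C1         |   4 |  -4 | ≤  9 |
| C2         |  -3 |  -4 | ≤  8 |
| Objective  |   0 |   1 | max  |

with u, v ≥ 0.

Unbounded (objective can increase without bound)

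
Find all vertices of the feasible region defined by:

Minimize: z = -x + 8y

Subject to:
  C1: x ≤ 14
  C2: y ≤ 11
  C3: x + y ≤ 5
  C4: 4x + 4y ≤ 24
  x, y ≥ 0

(0, 0), (5, 0), (0, 5)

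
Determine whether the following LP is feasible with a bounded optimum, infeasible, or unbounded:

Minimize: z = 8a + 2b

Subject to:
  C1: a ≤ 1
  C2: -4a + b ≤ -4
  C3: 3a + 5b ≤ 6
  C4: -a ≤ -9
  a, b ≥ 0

Infeasible (no feasible solution exists)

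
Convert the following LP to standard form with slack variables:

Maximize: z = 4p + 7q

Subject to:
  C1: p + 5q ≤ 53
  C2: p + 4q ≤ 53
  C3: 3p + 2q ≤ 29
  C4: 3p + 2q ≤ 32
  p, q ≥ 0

max z = 4p + 7q

s.t.
  p + 5q + s1 = 53
  p + 4q + s2 = 53
  3p + 2q + s3 = 29
  3p + 2q + s4 = 32
  p, q, s1, s2, s3, s4 ≥ 0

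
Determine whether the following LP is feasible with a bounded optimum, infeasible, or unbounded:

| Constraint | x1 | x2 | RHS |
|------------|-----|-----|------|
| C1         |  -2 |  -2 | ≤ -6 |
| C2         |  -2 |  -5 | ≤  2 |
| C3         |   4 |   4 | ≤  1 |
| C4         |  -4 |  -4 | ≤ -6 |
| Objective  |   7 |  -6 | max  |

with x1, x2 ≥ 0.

Infeasible (no feasible solution exists)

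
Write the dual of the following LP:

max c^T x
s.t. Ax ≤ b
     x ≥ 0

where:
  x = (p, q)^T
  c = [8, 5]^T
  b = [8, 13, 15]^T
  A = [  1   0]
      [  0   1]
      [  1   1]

Primal max cᵀx s.t. Ax ≤ b, x ≥ 0  →  Dual min bᵀy s.t. Aᵀy ≥ c, y ≥ 0.

Minimize: z = 8y1 + 13y2 + 15y3

Subject to:
  y1 + y3 ≥ 8
  y2 + y3 ≥ 5
  y1, y2, y3 ≥ 0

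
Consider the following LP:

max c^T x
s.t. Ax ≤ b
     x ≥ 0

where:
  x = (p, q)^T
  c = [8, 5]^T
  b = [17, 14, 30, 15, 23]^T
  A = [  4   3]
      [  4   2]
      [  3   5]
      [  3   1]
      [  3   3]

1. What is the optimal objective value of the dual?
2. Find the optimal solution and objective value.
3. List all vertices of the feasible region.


1. 31
2. p = 2, q = 3, z = 31
3. (0, 0), (3.5, 0), (2, 3), (0, 5.667)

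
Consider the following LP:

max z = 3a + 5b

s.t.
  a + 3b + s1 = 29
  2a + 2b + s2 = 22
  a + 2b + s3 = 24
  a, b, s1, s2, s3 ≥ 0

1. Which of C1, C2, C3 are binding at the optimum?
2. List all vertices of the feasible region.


1. C1, C2
2. (0, 0), (11, 0), (2, 9), (0, 9.667)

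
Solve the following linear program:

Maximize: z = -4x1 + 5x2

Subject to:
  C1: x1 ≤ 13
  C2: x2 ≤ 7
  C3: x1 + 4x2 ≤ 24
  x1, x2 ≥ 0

Evaluate the objective at each vertex of the feasible region:
  z(0, 0) = 0
  z(13, 0) = -52
  z(13, 2.75) = -38.25
  z(0, 6) = 30  ←
The maximum is at x1 = 0, x2 = 6.

x1 = 0, x2 = 6, z = 30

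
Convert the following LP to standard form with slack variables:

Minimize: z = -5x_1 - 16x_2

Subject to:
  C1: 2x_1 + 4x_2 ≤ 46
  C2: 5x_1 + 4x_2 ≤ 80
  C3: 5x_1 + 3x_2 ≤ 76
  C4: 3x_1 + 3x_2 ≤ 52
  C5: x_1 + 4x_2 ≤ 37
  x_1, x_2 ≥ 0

min z = -5x_1 - 16x_2

s.t.
  2x_1 + 4x_2 + s1 = 46
  5x_1 + 4x_2 + s2 = 80
  5x_1 + 3x_2 + s3 = 76
  3x_1 + 3x_2 + s4 = 52
  x_1 + 4x_2 + s5 = 37
  x_1, x_2, s1, s2, s3, s4, s5 ≥ 0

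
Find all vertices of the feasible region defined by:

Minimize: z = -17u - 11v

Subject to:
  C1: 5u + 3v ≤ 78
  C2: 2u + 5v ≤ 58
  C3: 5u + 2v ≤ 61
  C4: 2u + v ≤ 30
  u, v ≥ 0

(0, 0), (12.2, 0), (9, 8), (0, 11.6)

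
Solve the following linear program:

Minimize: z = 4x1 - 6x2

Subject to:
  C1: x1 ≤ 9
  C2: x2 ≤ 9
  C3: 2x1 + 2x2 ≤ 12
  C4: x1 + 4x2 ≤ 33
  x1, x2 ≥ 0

Evaluate the objective at each vertex of the feasible region:
  z(0, 0) = 0
  z(6, 0) = 24
  z(0, 6) = -36  ←
The minimum is at x1 = 0, x2 = 6.

x1 = 0, x2 = 6, z = -36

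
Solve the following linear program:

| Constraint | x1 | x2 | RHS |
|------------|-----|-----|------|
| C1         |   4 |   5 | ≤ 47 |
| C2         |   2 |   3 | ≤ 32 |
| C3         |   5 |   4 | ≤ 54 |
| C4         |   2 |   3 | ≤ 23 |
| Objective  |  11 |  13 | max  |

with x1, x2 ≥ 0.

Evaluate the objective at each vertex of the feasible region:
  z(0, 0) = 0
  z(10.8, 0) = 118.8
  z(10, 1) = 123  ←
  z(0, 7.667) = 99.67
The maximum is at x1 = 10, x2 = 1.

x1 = 10, x2 = 1, z = 123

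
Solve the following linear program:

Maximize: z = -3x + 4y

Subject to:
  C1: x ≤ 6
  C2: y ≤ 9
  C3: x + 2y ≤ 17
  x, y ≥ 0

Evaluate the objective at each vertex of the feasible region:
  z(0, 0) = 0
  z(6, 0) = -18
  z(6, 5.5) = 4
  z(0, 8.5) = 34  ←
The maximum is at x = 0, y = 8.5.

x = 0, y = 8.5, z = 34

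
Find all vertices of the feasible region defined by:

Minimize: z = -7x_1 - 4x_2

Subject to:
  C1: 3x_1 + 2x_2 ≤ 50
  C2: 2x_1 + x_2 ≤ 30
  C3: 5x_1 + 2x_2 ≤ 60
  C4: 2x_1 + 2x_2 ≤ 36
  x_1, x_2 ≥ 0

(0, 0), (12, 0), (8, 10), (0, 18)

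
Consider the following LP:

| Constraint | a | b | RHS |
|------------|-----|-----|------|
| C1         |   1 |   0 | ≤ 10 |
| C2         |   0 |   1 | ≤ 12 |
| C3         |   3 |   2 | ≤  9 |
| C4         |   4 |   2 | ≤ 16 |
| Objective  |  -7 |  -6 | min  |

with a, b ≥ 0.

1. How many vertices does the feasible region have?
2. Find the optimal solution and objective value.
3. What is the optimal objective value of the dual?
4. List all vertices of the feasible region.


1. 3
2. a = 0, b = 4.5, z = -27
3. -27
4. (0, 0), (3, 0), (0, 4.5)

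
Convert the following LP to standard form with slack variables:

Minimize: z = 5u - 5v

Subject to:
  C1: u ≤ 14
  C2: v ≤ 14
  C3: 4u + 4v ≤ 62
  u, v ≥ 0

min z = 5u - 5v

s.t.
  u + s1 = 14
  v + s2 = 14
  4u + 4v + s3 = 62
  u, v, s1, s2, s3 ≥ 0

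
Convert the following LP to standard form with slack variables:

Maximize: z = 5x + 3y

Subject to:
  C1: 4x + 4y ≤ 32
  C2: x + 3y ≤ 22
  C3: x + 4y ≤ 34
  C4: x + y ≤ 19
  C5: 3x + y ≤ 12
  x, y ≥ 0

max z = 5x + 3y

s.t.
  4x + 4y + s1 = 32
  x + 3y + s2 = 22
  x + 4y + s3 = 34
  x + y + s4 = 19
  3x + y + s5 = 12
  x, y, s1, s2, s3, s4, s5 ≥ 0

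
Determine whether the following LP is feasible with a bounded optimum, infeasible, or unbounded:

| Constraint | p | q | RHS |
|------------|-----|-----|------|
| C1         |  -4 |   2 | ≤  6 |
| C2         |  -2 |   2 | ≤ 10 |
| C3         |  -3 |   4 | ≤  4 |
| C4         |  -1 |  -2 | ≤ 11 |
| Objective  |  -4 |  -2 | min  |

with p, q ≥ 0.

Unbounded (objective can decrease without bound)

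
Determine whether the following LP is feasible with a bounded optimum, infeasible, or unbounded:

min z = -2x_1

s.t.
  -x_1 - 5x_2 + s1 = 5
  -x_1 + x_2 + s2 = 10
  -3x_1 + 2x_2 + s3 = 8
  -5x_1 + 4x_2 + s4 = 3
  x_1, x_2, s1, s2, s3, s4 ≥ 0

Unbounded (objective can decrease without bound)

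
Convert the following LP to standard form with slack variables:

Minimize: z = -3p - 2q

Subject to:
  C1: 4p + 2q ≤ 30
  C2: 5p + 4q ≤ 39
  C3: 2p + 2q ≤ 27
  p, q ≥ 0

min z = -3p - 2q

s.t.
  4p + 2q + s1 = 30
  5p + 4q + s2 = 39
  2p + 2q + s3 = 27
  p, q, s1, s2, s3 ≥ 0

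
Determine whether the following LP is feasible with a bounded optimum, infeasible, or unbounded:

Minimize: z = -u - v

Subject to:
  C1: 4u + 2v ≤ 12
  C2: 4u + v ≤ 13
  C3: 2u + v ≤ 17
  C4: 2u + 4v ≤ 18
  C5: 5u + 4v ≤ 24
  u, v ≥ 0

Feasible with a bounded optimal solution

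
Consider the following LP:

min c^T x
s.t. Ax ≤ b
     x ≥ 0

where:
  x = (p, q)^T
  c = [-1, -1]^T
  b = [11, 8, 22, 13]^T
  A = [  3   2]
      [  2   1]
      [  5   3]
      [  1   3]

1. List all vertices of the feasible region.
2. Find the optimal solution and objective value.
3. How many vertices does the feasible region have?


1. (0, 0), (3.667, 0), (1, 4), (0, 4.333)
2. p = 1, q = 4, z = -5
3. 4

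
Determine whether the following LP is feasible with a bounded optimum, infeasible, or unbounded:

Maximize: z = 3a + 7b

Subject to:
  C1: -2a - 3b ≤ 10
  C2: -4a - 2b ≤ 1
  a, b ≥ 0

Unbounded (objective can increase without bound)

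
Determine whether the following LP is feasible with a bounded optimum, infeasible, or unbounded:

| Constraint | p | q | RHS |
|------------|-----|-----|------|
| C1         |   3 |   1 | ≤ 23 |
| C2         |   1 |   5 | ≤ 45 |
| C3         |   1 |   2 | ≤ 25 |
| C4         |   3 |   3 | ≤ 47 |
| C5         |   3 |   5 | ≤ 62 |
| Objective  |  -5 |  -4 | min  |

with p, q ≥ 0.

Feasible with a bounded optimal solution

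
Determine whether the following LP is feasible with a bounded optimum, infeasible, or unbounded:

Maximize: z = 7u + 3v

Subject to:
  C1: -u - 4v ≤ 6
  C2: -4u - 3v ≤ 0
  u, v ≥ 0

Unbounded (objective can increase without bound)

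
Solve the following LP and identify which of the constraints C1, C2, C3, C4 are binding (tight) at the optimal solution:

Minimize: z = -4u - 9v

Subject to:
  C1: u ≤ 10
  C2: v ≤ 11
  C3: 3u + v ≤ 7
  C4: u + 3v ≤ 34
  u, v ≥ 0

At u = 0, v = 7, compute slack b - a·x for each constraint:
  C1: 10 − 0 = 10  (slack)
  C2: 11 − 7 = 4  (slack)
  C3: 7 − 7 = 0  (binding)
  C4: 34 − 21 = 13  (slack)

Optimal: u = 0, v = 7
Binding: C3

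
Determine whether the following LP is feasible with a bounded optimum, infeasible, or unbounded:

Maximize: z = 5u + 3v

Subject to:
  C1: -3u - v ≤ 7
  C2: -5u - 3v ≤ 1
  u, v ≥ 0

Unbounded (objective can increase without bound)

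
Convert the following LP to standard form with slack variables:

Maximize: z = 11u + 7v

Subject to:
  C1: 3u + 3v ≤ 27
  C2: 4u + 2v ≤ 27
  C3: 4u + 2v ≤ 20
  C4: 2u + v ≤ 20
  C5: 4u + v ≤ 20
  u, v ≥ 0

max z = 11u + 7v

s.t.
  3u + 3v + s1 = 27
  4u + 2v + s2 = 27
  4u + 2v + s3 = 20
  2u + v + s4 = 20
  4u + v + s5 = 20
  u, v, s1, s2, s3, s4, s5 ≥ 0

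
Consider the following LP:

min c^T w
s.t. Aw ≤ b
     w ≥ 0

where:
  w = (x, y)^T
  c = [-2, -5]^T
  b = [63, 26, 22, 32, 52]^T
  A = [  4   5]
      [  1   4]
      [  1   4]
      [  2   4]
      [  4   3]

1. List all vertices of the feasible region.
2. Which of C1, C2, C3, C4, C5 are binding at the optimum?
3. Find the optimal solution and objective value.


1. (0, 0), (13, 0), (11.2, 2.4), (10, 3), (0, 5.5)
2. C3, C4
3. x = 10, y = 3, z = -35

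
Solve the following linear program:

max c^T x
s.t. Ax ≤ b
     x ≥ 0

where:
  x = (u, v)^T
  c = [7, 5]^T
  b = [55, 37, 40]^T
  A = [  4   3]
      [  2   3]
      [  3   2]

Evaluate the objective at each vertex of the feasible region:
  z(0, 0) = 0
  z(13.33, 0) = 93.33
  z(10, 5) = 95  ←
  z(9, 6.333) = 94.67
  z(0, 12.33) = 61.67
The maximum is at u = 10, v = 5.

u = 10, v = 5, z = 95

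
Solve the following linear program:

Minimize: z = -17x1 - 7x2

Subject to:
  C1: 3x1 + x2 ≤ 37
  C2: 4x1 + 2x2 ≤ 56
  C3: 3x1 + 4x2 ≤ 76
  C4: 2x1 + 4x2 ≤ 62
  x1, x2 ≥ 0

Evaluate the objective at each vertex of the feasible region:
  z(0, 0) = 0
  z(12.33, 0) = -209.7
  z(9, 10) = -223  ←
  z(8.333, 11.33) = -221
  z(0, 15.5) = -108.5
The minimum is at x1 = 9, x2 = 10.

x1 = 9, x2 = 10, z = -223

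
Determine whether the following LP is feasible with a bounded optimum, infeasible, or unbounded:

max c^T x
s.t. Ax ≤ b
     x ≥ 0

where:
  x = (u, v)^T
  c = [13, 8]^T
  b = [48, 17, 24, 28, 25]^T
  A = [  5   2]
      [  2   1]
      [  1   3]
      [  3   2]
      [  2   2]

Feasible with a bounded optimal solution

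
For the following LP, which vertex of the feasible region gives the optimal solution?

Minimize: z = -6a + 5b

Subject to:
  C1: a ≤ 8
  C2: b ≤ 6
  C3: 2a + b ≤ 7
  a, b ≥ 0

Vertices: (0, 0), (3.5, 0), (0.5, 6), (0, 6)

Evaluate the objective at each vertex of the feasible region:
  z(0, 0) = 0
  z(3.5, 0) = -21  ←
  z(0.5, 6) = 27
  z(0, 6) = 30
The minimum is at a = 3.5, b = 0.

(3.5, 0)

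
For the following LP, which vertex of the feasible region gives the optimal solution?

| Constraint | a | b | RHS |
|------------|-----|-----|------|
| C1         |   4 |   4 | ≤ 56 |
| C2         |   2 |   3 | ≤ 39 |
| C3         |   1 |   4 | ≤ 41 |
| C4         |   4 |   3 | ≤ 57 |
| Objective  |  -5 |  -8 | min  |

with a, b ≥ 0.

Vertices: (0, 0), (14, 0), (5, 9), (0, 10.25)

Evaluate the objective at each vertex of the feasible region:
  z(0, 0) = 0
  z(14, 0) = -70
  z(5, 9) = -97  ←
  z(0, 10.25) = -82
The minimum is at a = 5, b = 9.

(5, 9)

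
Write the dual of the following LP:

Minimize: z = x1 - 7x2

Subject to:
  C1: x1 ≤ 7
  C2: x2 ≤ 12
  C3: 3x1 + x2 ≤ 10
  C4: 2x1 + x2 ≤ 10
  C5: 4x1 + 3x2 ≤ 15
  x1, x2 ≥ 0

Primal min cᵀx s.t. Ax ≤ b, x ≥ 0  →  Dual max −bᵀy s.t. Aᵀy ≥ −c, y ≥ 0.

Maximize: z = -7y1 - 12y2 - 10y3 - 10y4 - 15y5

Subject to:
  y1 + 3y3 + 2y4 + 4y5 ≥ -1
  y2 + y3 + y4 + 3y5 ≥ 7
  y1, y2, y3, y4, y5 ≥ 0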